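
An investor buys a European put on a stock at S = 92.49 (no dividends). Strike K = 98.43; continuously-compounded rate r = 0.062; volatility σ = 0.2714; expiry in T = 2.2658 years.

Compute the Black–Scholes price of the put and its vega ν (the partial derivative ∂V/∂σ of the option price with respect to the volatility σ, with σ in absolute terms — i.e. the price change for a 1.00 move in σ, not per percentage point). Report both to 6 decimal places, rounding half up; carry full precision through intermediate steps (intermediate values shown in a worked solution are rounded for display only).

price = 11.185978
ν = 51.357452

σ√T = 0.2714·√2.2658 = 0.408527
d₁ = (ln(S/K) + (r+σ²/2)T) / (σ√T) = (ln(92.49/98.43) + (0.062+0.2714²/2)·2.2658) / 0.408527 = (-0.062245 + 0.223927) / 0.408527 = 0.395767
d₂ = d₁ − σ√T = 0.395767 − 0.408527 = -0.012760
e^{−rT} = e^{−0.062·2.2658} = 0.868941
N(−d₁) = 0.346138,  N(−d₂) = 0.505090
Put price V = K·e^{−rT}·N(−d₂) − S·N(−d₁) = 43.200313 − 32.014334 = 11.185978
φ(d₁) = (1/√(2π))·e^{−d₁²/2} = 0.368891
ν = S·φ(d₁)·√T = 51.357452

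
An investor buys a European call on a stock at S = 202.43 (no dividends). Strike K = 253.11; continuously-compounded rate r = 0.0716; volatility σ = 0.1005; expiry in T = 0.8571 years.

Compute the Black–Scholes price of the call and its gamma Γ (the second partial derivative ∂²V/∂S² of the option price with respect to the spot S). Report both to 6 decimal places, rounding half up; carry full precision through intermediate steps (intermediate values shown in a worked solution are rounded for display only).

price = 0.336831
Γ = 0.005034

σ√T = 0.1005·√0.8571 = 0.093043
d₁ = (ln(S/K) + (r+σ²/2)T) / (σ√T) = (ln(202.43/253.11) + (0.0716+0.1005²/2)·0.8571) / 0.093043 = (-0.223430 + 0.065697) / 0.093043 = -1.695280
d₂ = d₁ − σ√T = -1.695280 − 0.093043 = -1.788322
e^{−rT} = e^{−0.0716·0.8571} = 0.940477
N(d₁) = 0.045011,  N(d₂) = 0.036862
Call price V = S·N(d₁) − K·e^{−rT}·N(d₂) = 9.111617 − 8.774786 = 0.336831
φ(d₁) = (1/√(2π))·e^{−d₁²/2} = 0.094806
Γ = φ(d₁) / (S·σ·√T) = 0.005034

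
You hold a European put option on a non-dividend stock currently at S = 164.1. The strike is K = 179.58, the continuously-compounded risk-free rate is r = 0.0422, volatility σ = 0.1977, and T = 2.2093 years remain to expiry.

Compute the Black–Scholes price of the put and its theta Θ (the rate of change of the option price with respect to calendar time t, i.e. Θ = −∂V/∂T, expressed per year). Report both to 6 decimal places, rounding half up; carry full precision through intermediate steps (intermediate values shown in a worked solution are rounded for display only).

price = 18.887235
Θ = -0.473774

σ√T = 0.1977·√2.2093 = 0.293856
d₁ = (ln(S/K) + (r+σ²/2)T) / (σ√T) = (ln(164.1/179.58) + (0.0422+0.1977²/2)·2.2093) / 0.293856 = (-0.090145 + 0.136408) / 0.293856 = 0.157435
d₂ = d₁ − σ√T = 0.157435 − 0.293856 = -0.136420
e^{−rT} = e^{−0.0422·2.2093} = 0.910982
N(−d₁) = 0.437451,  N(−d₂) = 0.554256
Put price V = K·e^{−rT}·N(−d₂) − S·N(−d₁) = 90.672930 − 71.785696 = 18.887235
φ(d₁) = (1/√(2π))·e^{−d₁²/2} = 0.394029
Θ = −S·φ(d₁)·σ/(2√T) + r·K·e^{−rT}·N(−d₂) = −4.300172 + 3.826398 = -0.473774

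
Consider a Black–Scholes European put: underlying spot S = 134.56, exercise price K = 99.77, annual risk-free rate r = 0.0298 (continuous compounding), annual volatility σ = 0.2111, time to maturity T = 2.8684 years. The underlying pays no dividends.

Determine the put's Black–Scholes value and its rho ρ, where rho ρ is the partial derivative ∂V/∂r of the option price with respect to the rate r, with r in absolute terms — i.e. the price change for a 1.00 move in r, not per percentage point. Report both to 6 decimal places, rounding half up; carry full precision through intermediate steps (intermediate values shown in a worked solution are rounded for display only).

price = 2.827112
ρ = -48.567513

σ√T = 0.2111·√2.8684 = 0.357526
d₁ = (ln(S/K) + (r+σ²/2)T) / (σ√T) = (ln(134.56/99.77) + (0.0298+0.2111²/2)·2.8684) / 0.357526 = (0.299143 + 0.149391) / 0.357526 = 1.254547
d₂ = d₁ − σ√T = 1.254547 − 0.357526 = 0.897020
e^{−rT} = e^{−0.0298·2.8684} = 0.918073
N(−d₁) = 0.104822,  N(−d₂) = 0.184854
Put price V = K·e^{−rT}·N(−d₂) − S·N(−d₁) = 16.931918 − 14.104806 = 2.827112
ρ = −K·T·e^{−rT}·N(−d₂) = -48.567513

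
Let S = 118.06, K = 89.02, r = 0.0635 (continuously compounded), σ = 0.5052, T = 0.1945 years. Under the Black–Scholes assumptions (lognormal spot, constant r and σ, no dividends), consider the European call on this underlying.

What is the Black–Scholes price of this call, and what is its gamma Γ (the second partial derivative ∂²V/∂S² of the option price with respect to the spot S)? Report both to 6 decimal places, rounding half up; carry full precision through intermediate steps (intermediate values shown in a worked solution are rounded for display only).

σ√T = 0.5052·√0.1945 = 0.222804
d₁ = (ln(S/K) + (r+σ²/2)T) / (σ√T) = (ln(118.06/89.02) + (0.0635+0.5052²/2)·0.1945) / 0.222804 = (0.282332 + 0.037172) / 0.222804 = 1.434011
d₂ = d₁ − σ√T = 1.434011 − 0.222804 = 1.211207
e^{−rT} = e^{−0.0635·0.1945} = 0.987725
N(d₁) = 0.924215,  N(d₂) = 0.887092
Call price V = S·N(d₁) − K·e^{−rT}·N(d₂) = 109.112873 − 77.999596 = 31.113277
φ(d₁) = (1/√(2π))·e^{−d₁²/2} = 0.142683
Γ = φ(d₁) / (S·σ·√T) = 0.005424

price = 31.113277
Γ = 0.005424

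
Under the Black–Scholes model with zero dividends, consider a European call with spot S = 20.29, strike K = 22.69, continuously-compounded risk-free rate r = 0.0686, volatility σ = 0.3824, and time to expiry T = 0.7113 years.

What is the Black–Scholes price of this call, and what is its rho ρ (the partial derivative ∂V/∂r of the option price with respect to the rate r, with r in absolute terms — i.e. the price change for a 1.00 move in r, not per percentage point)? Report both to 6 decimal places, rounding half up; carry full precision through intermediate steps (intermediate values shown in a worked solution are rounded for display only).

σ√T = 0.3824·√0.7113 = 0.322511
d₁ = (ln(S/K) + (r+σ²/2)T) / (σ√T) = (ln(20.29/22.69) + (0.0686+0.3824²/2)·0.7113) / 0.322511 = (-0.111796 + 0.100802) / 0.322511 = -0.034090
d₂ = d₁ − σ√T = -0.034090 − 0.322511 = -0.356601
e^{−rT} = e^{−0.0686·0.7113} = 0.952376
N(d₁) = 0.486403,  N(d₂) = 0.360695
Call price V = S·N(d₁) − K·e^{−rT}·N(d₂) = 9.869112 − 7.794416 = 2.074695
ρ = K·T·e^{−rT}·N(d₂) = 5.544168

price = 2.074695
ρ = 5.544168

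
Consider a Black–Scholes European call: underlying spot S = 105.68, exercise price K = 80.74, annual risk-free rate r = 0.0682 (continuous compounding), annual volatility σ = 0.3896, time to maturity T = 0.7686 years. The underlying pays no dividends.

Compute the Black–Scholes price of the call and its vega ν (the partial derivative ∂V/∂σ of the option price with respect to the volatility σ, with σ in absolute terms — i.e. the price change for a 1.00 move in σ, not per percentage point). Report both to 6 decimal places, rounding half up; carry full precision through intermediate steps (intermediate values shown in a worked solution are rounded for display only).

price = 31.896041
ν = 19.910280

σ√T = 0.3896·√0.7686 = 0.341562
d₁ = (ln(S/K) + (r+σ²/2)T) / (σ√T) = (ln(105.68/80.74) + (0.0682+0.3896²/2)·0.7686) / 0.341562 = (0.269182 + 0.110751) / 0.341562 = 1.112339
d₂ = d₁ − σ√T = 1.112339 − 0.341562 = 0.770777
e^{−rT} = e^{−0.0682·0.7686} = 0.948932
N(d₁) = 0.867004,  N(d₂) = 0.779580
Call price V = S·N(d₁) − K·e^{−rT}·N(d₂) = 91.624952 − 59.728911 = 31.896041
φ(d₁) = (1/√(2π))·e^{−d₁²/2} = 0.214899
ν = S·φ(d₁)·√T = 19.910280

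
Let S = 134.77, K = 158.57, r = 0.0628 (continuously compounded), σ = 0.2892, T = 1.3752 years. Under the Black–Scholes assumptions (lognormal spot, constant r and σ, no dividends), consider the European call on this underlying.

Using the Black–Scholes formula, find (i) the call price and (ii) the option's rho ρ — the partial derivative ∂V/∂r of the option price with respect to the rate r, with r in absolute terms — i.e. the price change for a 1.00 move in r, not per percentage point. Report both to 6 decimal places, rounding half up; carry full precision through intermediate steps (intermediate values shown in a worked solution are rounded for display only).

σ√T = 0.2892·√1.3752 = 0.339142
d₁ = (ln(S/K) + (r+σ²/2)T) / (σ√T) = (ln(134.77/158.57) + (0.0628+0.2892²/2)·1.3752) / 0.339142 = (-0.162627 + 0.143871) / 0.339142 = -0.055303
d₂ = d₁ − σ√T = -0.055303 − 0.339142 = -0.394444
e^{−rT} = e^{−0.0628·1.3752} = 0.917262
N(d₁) = 0.477949,  N(d₂) = 0.346627
Call price V = S·N(d₁) − K·e^{−rT}·N(d₂) = 64.413149 − 50.416889 = 13.996259
ρ = K·T·e^{−rT}·N(d₂) = 69.333306

price = 13.996259
ρ = 69.333306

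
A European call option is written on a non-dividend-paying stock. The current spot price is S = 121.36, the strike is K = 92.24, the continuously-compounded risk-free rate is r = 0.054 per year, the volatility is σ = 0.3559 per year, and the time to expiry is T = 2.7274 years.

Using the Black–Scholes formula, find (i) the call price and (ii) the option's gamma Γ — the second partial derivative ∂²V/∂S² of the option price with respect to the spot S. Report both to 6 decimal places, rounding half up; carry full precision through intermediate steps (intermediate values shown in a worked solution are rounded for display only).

price = 49.572025
Γ = 0.003354

σ√T = 0.3559·√2.7274 = 0.587763
d₁ = (ln(S/K) + (r+σ²/2)T) / (σ√T) = (ln(121.36/92.24) + (0.054+0.3559²/2)·2.7274) / 0.587763 = (0.274367 + 0.320012) / 0.587763 = 1.011257
d₂ = d₁ − σ√T = 1.011257 − 0.587763 = 0.423494
e^{−rT} = e^{−0.054·2.7274} = 0.863053
N(d₁) = 0.844053,  N(d₂) = 0.664033
Call price V = S·N(d₁) − K·e^{−rT}·N(d₂) = 102.434315 − 52.862291 = 49.572025
φ(d₁) = (1/√(2π))·e^{−d₁²/2} = 0.239247
Γ = φ(d₁) / (S·σ·√T) = 0.003354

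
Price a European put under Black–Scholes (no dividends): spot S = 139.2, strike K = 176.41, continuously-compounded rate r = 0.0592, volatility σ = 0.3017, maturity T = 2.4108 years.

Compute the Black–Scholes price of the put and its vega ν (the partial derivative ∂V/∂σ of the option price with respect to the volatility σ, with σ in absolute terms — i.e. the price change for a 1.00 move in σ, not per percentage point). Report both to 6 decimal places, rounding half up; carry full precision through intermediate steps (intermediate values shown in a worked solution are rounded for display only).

σ√T = 0.3017·√2.4108 = 0.468442
d₁ = (ln(S/K) + (r+σ²/2)T) / (σ√T) = (ln(139.2/176.41) + (0.0592+0.3017²/2)·2.4108) / 0.468442 = (-0.236899 + 0.252438) / 0.468442 = 0.033172
d₂ = d₁ − σ√T = 0.033172 − 0.468442 = -0.435270
e^{−rT} = e^{−0.0592·2.4108} = 0.866997
N(−d₁) = 0.486769,  N(−d₂) = 0.668317
Put price V = K·e^{−rT}·N(−d₂) − S·N(−d₁) = 102.217038 − 67.758192 = 34.458846
φ(d₁) = (1/√(2π))·e^{−d₁²/2} = 0.398723
ν = S·φ(d₁)·√T = 86.176915

price = 34.458846
ν = 86.176915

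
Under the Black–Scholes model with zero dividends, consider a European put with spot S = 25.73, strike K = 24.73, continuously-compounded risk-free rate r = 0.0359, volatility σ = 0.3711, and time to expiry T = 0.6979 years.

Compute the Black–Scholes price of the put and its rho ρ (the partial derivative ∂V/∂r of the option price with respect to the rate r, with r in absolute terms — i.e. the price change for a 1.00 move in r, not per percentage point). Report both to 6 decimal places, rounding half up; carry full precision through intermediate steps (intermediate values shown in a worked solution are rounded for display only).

price = 2.330392
ρ = -8.055773

σ√T = 0.3711·√0.6979 = 0.310018
d₁ = (ln(S/K) + (r+σ²/2)T) / (σ√T) = (ln(25.73/24.73) + (0.0359+0.3711²/2)·0.6979) / 0.310018 = (0.039641 + 0.073110) / 0.310018 = 0.363691
d₂ = d₁ − σ√T = 0.363691 − 0.310018 = 0.053672
e^{−rT} = e^{−0.0359·0.6979} = 0.975257
N(−d₁) = 0.358044,  N(−d₂) = 0.478598
Put price V = K·e^{−rT}·N(−d₂) − S·N(−d₁) = 11.542875 − 9.212483 = 2.330392
ρ = −K·T·e^{−rT}·N(−d₂) = -8.055773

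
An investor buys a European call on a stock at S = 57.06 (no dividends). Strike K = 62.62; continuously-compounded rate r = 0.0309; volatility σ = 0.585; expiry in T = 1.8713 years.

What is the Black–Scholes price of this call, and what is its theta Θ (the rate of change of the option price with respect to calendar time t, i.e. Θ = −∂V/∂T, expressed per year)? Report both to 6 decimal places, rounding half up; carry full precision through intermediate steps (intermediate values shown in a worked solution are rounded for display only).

σ√T = 0.585·√1.8713 = 0.800253
d₁ = (ln(S/K) + (r+σ²/2)T) / (σ√T) = (ln(57.06/62.62) + (0.0309+0.585²/2)·1.8713) / 0.800253 = (-0.092981 + 0.378026) / 0.800253 = 0.356193
d₂ = d₁ − σ√T = 0.356193 − 0.800253 = -0.444061
e^{−rT} = e^{−0.0309·1.8713} = 0.943817
N(d₁) = 0.639152,  N(d₂) = 0.328499
Call price V = S·N(d₁) − K·e^{−rT}·N(d₂) = 36.470010 − 19.414909 = 17.055102
φ(d₁) = (1/√(2π))·e^{−d₁²/2} = 0.374421
Θ = −S·φ(d₁)·σ/(2√T) − r·K·e^{−rT}·N(d₂) = −4.568207 − 0.599921 = -5.168128

price = 17.055102
Θ = -5.168128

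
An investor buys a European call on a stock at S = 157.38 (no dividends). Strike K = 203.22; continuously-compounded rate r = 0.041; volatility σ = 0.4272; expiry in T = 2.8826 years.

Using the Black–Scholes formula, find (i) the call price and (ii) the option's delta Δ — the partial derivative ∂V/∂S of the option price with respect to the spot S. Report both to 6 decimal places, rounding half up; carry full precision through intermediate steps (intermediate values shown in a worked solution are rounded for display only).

price = 37.067026
Δ = 0.568739

σ√T = 0.4272·√2.8826 = 0.725310
d₁ = (ln(S/K) + (r+σ²/2)T) / (σ√T) = (ln(157.38/203.22) + (0.041+0.4272²/2)·2.8826) / 0.725310 = (-0.255626 + 0.381224) / 0.725310 = 0.173164
d₂ = d₁ − σ√T = 0.173164 − 0.725310 = -0.552145
e^{−rT} = e^{−0.041·2.8826} = 0.888530
N(d₁) = 0.568739,  N(d₂) = 0.290424
Call price V = S·N(d₁) − K·e^{−rT}·N(d₂) = 89.508123 − 52.441097 = 37.067026
Δ = N(d₁) = 0.568739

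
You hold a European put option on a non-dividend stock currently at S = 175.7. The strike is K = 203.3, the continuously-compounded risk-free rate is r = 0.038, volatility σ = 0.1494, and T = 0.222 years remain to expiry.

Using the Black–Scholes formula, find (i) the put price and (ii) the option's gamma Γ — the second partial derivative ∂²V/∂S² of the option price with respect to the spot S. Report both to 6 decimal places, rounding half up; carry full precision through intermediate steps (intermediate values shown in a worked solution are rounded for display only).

σ√T = 0.1494·√0.222 = 0.070393
d₁ = (ln(S/K) + (r+σ²/2)T) / (σ√T) = (ln(175.7/203.3) + (0.038+0.1494²/2)·0.222) / 0.070393 = (-0.145905 + 0.010914) / 0.070393 = -1.917689
d₂ = d₁ − σ√T = -1.917689 − 0.070393 = -1.988082
e^{−rT} = e^{−0.038·0.222} = 0.991599
N(−d₁) = 0.972425,  N(−d₂) = 0.976599
Put price V = K·e^{−rT}·N(−d₂) − S·N(−d₁) = 196.874654 − 170.855037 = 26.019617
φ(d₁) = (1/√(2π))·e^{−d₁²/2} = 0.063437
Γ = φ(d₁) / (S·σ·√T) = 0.005129

price = 26.019617
Γ = 0.005129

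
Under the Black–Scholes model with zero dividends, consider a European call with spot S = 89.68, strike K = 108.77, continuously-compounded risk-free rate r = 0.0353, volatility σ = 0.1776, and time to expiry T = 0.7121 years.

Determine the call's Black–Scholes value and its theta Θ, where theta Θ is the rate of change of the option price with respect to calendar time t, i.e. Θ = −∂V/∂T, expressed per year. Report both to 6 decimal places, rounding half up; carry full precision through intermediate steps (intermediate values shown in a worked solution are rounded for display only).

σ√T = 0.1776·√0.7121 = 0.149870
d₁ = (ln(S/K) + (r+σ²/2)T) / (σ√T) = (ln(89.68/108.77) + (0.0353+0.1776²/2)·0.7121) / 0.149870 = (-0.192988 + 0.036368) / 0.149870 = -1.045043
d₂ = d₁ − σ√T = -1.045043 − 0.149870 = -1.194913
e^{−rT} = e^{−0.0353·0.7121} = 0.975176
N(d₁) = 0.148001,  N(d₂) = 0.116061
Call price V = S·N(d₁) − K·e^{−rT}·N(d₂) = 13.272770 − 12.310528 = 0.962242
φ(d₁) = (1/√(2π))·e^{−d₁²/2} = 0.231079
Θ = −S·φ(d₁)·σ/(2√T) − r·K·e^{−rT}·N(d₂) = −2.180711 − 0.434562 = -2.615273

price = 0.962242
Θ = -2.615273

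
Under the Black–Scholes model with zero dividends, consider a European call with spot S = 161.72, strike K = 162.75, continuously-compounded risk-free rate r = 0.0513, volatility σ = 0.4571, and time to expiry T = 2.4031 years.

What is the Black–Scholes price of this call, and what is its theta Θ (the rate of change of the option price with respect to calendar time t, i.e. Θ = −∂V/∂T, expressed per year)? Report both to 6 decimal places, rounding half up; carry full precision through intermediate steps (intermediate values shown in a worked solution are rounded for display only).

σ√T = 0.4571·√2.4031 = 0.708593
d₁ = (ln(S/K) + (r+σ²/2)T) / (σ√T) = (ln(161.72/162.75) + (0.0513+0.4571²/2)·2.4031) / 0.708593 = (-0.006349 + 0.374331) / 0.708593 = 0.519314
d₂ = d₁ − σ√T = 0.519314 − 0.708593 = -0.189279
e^{−rT} = e^{−0.0513·2.4031} = 0.884017
N(d₁) = 0.698229,  N(d₂) = 0.424937
Call price V = S·N(d₁) − K·e^{−rT}·N(d₂) = 112.917614 − 61.137272 = 51.780342
φ(d₁) = (1/√(2π))·e^{−d₁²/2} = 0.348617
Θ = −S·φ(d₁)·σ/(2√T) − r·K·e^{−rT}·N(d₂) = −8.312034 − 3.136342 = -11.448376

price = 51.780342
Θ = -11.448376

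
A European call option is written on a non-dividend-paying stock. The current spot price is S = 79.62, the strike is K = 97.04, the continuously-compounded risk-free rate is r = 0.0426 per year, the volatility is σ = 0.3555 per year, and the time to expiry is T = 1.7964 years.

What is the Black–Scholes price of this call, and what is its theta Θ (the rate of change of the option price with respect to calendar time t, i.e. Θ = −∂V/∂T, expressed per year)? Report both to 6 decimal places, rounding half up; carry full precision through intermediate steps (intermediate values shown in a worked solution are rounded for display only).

σ√T = 0.3555·√1.7964 = 0.476476
d₁ = (ln(S/K) + (r+σ²/2)T) / (σ√T) = (ln(79.62/97.04) + (0.0426+0.3555²/2)·1.7964) / 0.476476 = (-0.197858 + 0.190041) / 0.476476 = -0.016405
d₂ = d₁ − σ√T = -0.016405 − 0.476476 = -0.492881
e^{−rT} = e^{−0.0426·1.7964} = 0.926328
N(d₁) = 0.493456,  N(d₂) = 0.311048
Call price V = S·N(d₁) − K·e^{−rT}·N(d₂) = 39.288940 − 27.960411 = 11.328529
φ(d₁) = (1/√(2π))·e^{−d₁²/2} = 0.398889
Θ = −S·φ(d₁)·σ/(2√T) − r·K·e^{−rT}·N(d₂) = −4.211937 − 1.191113 = -5.403051

price = 11.328529
Θ = -5.403051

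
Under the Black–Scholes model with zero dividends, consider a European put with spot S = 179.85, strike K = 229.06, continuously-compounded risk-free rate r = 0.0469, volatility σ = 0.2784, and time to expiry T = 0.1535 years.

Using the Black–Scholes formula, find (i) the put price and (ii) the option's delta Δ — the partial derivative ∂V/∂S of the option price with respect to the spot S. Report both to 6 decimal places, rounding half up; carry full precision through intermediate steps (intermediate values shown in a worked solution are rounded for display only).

σ√T = 0.2784·√0.1535 = 0.109075
d₁ = (ln(S/K) + (r+σ²/2)T) / (σ√T) = (ln(179.85/229.06) + (0.0469+0.2784²/2)·0.1535) / 0.109075 = (-0.241861 + 0.013148) / 0.109075 = -2.096851
d₂ = d₁ − σ√T = -2.096851 − 0.109075 = -2.205925
e^{−rT} = e^{−0.0469·0.1535} = 0.992827
N(−d₁) = 0.981997,  N(−d₂) = 0.986305
Put price V = K·e^{−rT}·N(−d₂) − S·N(−d₁) = 224.302496 − 176.612088 = 47.690408
Δ = −N(−d₁) = -0.981997

price = 47.690408
Δ = -0.981997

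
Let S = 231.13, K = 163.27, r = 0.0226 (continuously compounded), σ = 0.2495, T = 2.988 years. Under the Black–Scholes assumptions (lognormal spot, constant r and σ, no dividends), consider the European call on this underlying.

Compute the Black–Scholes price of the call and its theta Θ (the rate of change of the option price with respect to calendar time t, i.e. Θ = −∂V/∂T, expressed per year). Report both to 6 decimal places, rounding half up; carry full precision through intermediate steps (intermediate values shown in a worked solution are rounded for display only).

price = 85.661145
Θ = -5.988489

σ√T = 0.2495·√2.988 = 0.431282
d₁ = (ln(S/K) + (r+σ²/2)T) / (σ√T) = (ln(231.13/163.27) + (0.0226+0.2495²/2)·2.988) / 0.431282 = (0.347575 + 0.160531) / 0.431282 = 1.178130
d₂ = d₁ − σ√T = 1.178130 − 0.431282 = 0.746849
e^{−rT} = e^{−0.0226·2.988} = 0.934701
N(d₁) = 0.880628,  N(d₂) = 0.772423
Call price V = S·N(d₁) − K·e^{−rT}·N(d₂) = 203.539462 − 117.878317 = 85.661145
φ(d₁) = (1/√(2π))·e^{−d₁²/2} = 0.199302
Θ = −S·φ(d₁)·σ/(2√T) − r·K·e^{−rT}·N(d₂) = −3.324439 − 2.664050 = -5.988489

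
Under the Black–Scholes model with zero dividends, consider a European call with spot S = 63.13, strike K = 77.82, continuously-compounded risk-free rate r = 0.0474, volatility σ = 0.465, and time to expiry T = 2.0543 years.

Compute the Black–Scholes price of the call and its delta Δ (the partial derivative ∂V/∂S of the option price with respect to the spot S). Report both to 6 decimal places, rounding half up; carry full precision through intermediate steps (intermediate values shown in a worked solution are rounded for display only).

σ√T = 0.465·√2.0543 = 0.666477
d₁ = (ln(S/K) + (r+σ²/2)T) / (σ√T) = (ln(63.13/77.82) + (0.0474+0.465²/2)·2.0543) / 0.666477 = (-0.209202 + 0.319469) / 0.666477 = 0.165448
d₂ = d₁ − σ√T = 0.165448 − 0.666477 = -0.501029
e^{−rT} = e^{−0.0474·2.0543} = 0.907217
N(d₁) = 0.565704,  N(d₂) = 0.308175
Call price V = S·N(d₁) − K·e^{−rT}·N(d₂) = 35.712903 − 21.757062 = 13.955842
Δ = N(d₁) = 0.565704

price = 13.955842
Δ = 0.565704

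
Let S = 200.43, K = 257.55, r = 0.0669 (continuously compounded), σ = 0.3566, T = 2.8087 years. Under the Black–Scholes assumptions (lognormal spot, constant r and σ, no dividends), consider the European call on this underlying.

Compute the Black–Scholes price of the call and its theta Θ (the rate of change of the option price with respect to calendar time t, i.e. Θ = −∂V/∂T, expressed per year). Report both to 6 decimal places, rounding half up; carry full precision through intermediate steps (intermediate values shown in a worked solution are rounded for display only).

price = 42.372220
Θ = -13.248047

σ√T = 0.3566·√2.8087 = 0.597632
d₁ = (ln(S/K) + (r+σ²/2)T) / (σ√T) = (ln(200.43/257.55) + (0.0669+0.3566²/2)·2.8087) / 0.597632 = (-0.250749 + 0.366484) / 0.597632 = 0.193656
d₂ = d₁ − σ√T = 0.193656 − 0.597632 = -0.403976
e^{−rT} = e^{−0.0669·2.8087} = 0.828696
N(d₁) = 0.576778,  N(d₂) = 0.343115
Call price V = S·N(d₁) − K·e^{−rT}·N(d₂) = 115.603528 − 73.231308 = 42.372220
φ(d₁) = (1/√(2π))·e^{−d₁²/2} = 0.391531
Θ = −S·φ(d₁)·σ/(2√T) − r·K·e^{−rT}·N(d₂) = −8.348872 − 4.899175 = -13.248047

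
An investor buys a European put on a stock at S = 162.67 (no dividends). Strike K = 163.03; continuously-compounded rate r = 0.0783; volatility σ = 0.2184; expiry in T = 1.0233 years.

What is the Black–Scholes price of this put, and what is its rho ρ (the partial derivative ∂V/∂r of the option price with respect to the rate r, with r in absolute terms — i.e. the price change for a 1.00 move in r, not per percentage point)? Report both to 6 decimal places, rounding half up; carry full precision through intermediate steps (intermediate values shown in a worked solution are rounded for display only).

σ√T = 0.2184·√1.0233 = 0.220930
d₁ = (ln(S/K) + (r+σ²/2)T) / (σ√T) = (ln(162.67/163.03) + (0.0783+0.2184²/2)·1.0233) / 0.220930 = (-0.002211 + 0.104529) / 0.220930 = 0.463128
d₂ = d₁ − σ√T = 0.463128 − 0.220930 = 0.242198
e^{−rT} = e^{−0.0783·1.0233} = 0.923002
N(−d₁) = 0.321636,  N(−d₂) = 0.404313
Put price V = K·e^{−rT}·N(−d₂) − S·N(−d₁) = 60.839822 − 52.320579 = 8.519243
ρ = −K·T·e^{−rT}·N(−d₂) = -62.257390

price = 8.519243
ρ = -62.257390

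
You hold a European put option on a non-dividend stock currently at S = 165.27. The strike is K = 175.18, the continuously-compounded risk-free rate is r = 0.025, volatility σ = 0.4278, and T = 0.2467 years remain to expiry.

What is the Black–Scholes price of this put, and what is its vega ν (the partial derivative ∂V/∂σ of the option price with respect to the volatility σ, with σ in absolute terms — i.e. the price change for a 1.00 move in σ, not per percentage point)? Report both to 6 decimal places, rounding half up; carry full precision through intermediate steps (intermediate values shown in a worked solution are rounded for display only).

σ√T = 0.4278·√0.2467 = 0.212484
d₁ = (ln(S/K) + (r+σ²/2)T) / (σ√T) = (ln(165.27/175.18) + (0.025+0.4278²/2)·0.2467) / 0.212484 = (-0.058234 + 0.028742) / 0.212484 = -0.138794
d₂ = d₁ − σ√T = -0.138794 − 0.212484 = -0.351277
e^{−rT} = e^{−0.025·0.2467} = 0.993851
N(−d₁) = 0.555193,  N(−d₂) = 0.637310
Put price V = K·e^{−rT}·N(−d₂) − S·N(−d₁) = 110.957491 − 91.756816 = 19.200675
φ(d₁) = (1/√(2π))·e^{−d₁²/2} = 0.395118
ν = S·φ(d₁)·√T = 32.434381

price = 19.200675
ν = 32.434381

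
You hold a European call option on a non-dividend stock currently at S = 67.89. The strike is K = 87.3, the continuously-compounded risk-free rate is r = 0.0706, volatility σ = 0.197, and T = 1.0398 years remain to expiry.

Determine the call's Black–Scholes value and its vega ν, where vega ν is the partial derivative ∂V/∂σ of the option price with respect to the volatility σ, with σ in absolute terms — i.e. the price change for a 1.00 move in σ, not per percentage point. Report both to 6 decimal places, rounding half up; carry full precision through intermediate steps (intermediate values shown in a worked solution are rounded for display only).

σ√T = 0.197·√1.0398 = 0.200882
d₁ = (ln(S/K) + (r+σ²/2)T) / (σ√T) = (ln(67.89/87.3) + (0.0706+0.197²/2)·1.0398) / 0.200882 = (-0.251462 + 0.093587) / 0.200882 = -0.785909
d₂ = d₁ − σ√T = -0.785909 − 0.200882 = -0.986791
e^{−rT} = e^{−0.0706·1.0398} = 0.929220
N(d₁) = 0.215960,  N(d₂) = 0.161873
Call price V = S·N(d₁) − K·e^{−rT}·N(d₂) = 14.661549 − 13.131243 = 1.530306
φ(d₁) = (1/√(2π))·e^{−d₁²/2} = 0.292947
ν = S·φ(d₁)·√T = 20.280054

price = 1.530306
ν = 20.280054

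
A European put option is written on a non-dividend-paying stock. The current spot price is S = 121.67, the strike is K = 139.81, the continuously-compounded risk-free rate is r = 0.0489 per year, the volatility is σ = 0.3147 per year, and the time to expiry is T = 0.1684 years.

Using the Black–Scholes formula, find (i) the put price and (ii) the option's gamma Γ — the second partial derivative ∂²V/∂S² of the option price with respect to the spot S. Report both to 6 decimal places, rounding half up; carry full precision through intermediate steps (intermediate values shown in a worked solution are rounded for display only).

σ√T = 0.3147·√0.1684 = 0.129142
d₁ = (ln(S/K) + (r+σ²/2)T) / (σ√T) = (ln(121.67/139.81) + (0.0489+0.3147²/2)·0.1684) / 0.129142 = (-0.138972 + 0.016574) / 0.129142 = -0.947780
d₂ = d₁ − σ√T = -0.947780 − 0.129142 = -1.076922
e^{−rT} = e^{−0.0489·0.1684} = 0.991799
N(−d₁) = 0.828379,  N(−d₂) = 0.859242
Put price V = K·e^{−rT}·N(−d₂) − S·N(−d₁) = 119.145507 − 100.788909 = 18.356598
φ(d₁) = (1/√(2π))·e^{−d₁²/2} = 0.254595
Γ = φ(d₁) / (S·σ·√T) = 0.016203

price = 18.356598
Γ = 0.016203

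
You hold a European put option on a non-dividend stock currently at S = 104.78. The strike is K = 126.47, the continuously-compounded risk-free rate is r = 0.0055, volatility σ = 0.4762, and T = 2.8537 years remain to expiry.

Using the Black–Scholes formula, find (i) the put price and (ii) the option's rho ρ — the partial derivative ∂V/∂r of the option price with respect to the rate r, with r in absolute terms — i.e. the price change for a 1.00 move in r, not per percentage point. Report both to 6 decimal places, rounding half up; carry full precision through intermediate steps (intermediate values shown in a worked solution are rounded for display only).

price = 46.457075
ρ = -259.802621

σ√T = 0.4762·√2.8537 = 0.804440
d₁ = (ln(S/K) + (r+σ²/2)T) / (σ√T) = (ln(104.78/126.47) + (0.0055+0.4762²/2)·2.8537) / 0.804440 = (-0.188142 + 0.339257) / 0.804440 = 0.187851
d₂ = d₁ − σ√T = 0.187851 − 0.804440 = -0.616589
e^{−rT} = e^{−0.0055·2.8537} = 0.984427
N(−d₁) = 0.425497,  N(−d₂) = 0.731247
Put price V = K·e^{−rT}·N(−d₂) − S·N(−d₁) = 91.040621 − 44.583546 = 46.457075
ρ = −K·T·e^{−rT}·N(−d₂) = -259.802621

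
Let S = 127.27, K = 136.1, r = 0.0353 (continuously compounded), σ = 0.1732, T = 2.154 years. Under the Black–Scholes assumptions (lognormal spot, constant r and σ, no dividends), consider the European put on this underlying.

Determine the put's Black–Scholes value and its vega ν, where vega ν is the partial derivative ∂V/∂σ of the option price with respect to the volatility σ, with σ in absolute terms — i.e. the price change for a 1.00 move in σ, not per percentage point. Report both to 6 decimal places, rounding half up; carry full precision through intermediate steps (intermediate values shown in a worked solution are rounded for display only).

σ√T = 0.1732·√2.154 = 0.254197
d₁ = (ln(S/K) + (r+σ²/2)T) / (σ√T) = (ln(127.27/136.1) + (0.0353+0.1732²/2)·2.154) / 0.254197 = (-0.067079 + 0.108344) / 0.254197 = 0.162335
d₂ = d₁ − σ√T = 0.162335 − 0.254197 = -0.091862
e^{−rT} = e^{−0.0353·2.154} = 0.926783
N(−d₁) = 0.435521,  N(−d₂) = 0.536596
Put price V = K·e^{−rT}·N(−d₂) − S·N(−d₁) = 67.683608 − 55.428740 = 12.254869
φ(d₁) = (1/√(2π))·e^{−d₁²/2} = 0.393720
ν = S·φ(d₁)·√T = 73.542184

price = 12.254869
ν = 73.542184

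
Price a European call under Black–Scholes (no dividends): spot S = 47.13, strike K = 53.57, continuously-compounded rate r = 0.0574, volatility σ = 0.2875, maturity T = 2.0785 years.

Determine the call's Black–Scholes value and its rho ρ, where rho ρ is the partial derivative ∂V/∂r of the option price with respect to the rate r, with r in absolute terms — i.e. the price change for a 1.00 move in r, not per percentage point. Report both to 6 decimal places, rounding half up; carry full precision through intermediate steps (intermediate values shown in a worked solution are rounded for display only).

σ√T = 0.2875·√2.0785 = 0.414489
d₁ = (ln(S/K) + (r+σ²/2)T) / (σ√T) = (ln(47.13/53.57) + (0.0574+0.2875²/2)·2.0785) / 0.414489 = (-0.128079 + 0.205206) / 0.414489 = 0.186077
d₂ = d₁ − σ√T = 0.186077 − 0.414489 = -0.228412
e^{−rT} = e^{−0.0574·2.0785} = 0.887536
N(d₁) = 0.573808,  N(d₂) = 0.409663
Call price V = S·N(d₁) − K·e^{−rT}·N(d₂) = 27.043566 − 19.477563 = 7.566003
ρ = K·T·e^{−rT}·N(d₂) = 40.484115

price = 7.566003
ρ = 40.484115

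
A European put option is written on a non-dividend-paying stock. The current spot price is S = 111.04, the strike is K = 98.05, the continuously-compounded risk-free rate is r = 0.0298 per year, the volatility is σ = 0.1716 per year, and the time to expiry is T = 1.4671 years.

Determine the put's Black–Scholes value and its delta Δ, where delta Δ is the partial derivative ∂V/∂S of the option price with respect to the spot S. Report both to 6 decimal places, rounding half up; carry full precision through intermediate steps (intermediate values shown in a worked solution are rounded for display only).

σ√T = 0.1716·√1.4671 = 0.207849
d₁ = (ln(S/K) + (r+σ²/2)T) / (σ√T) = (ln(111.04/98.05) + (0.0298+0.1716²/2)·1.4671) / 0.207849 = (0.124413 + 0.065320) / 0.207849 = 0.912842
d₂ = d₁ − σ√T = 0.912842 − 0.207849 = 0.704994
e^{−rT} = e^{−0.0298·1.4671} = 0.957222
N(−d₁) = 0.180663,  N(−d₂) = 0.240407
Put price V = K·e^{−rT}·N(−d₂) − S·N(−d₁) = 22.563558 − 20.060786 = 2.502772
Δ = −N(−d₁) = -0.180663

price = 2.502772
Δ = -0.180663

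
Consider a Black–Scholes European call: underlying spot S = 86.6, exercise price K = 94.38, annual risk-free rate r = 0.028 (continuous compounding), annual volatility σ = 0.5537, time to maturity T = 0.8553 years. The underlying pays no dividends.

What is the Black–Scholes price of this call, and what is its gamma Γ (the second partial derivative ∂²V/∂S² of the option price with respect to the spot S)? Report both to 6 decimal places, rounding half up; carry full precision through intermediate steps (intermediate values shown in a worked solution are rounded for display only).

σ√T = 0.5537·√0.8553 = 0.512075
d₁ = (ln(S/K) + (r+σ²/2)T) / (σ√T) = (ln(86.6/94.38) + (0.028+0.5537²/2)·0.8553) / 0.512075 = (-0.086029 + 0.155059) / 0.512075 = 0.134804
d₂ = d₁ − σ√T = 0.134804 − 0.512075 = -0.377272
e^{−rT} = e^{−0.028·0.8553} = 0.976336
N(d₁) = 0.553616,  N(d₂) = 0.352986
Call price V = S·N(d₁) − K·e^{−rT}·N(d₂) = 47.943179 − 32.526446 = 15.416733
φ(d₁) = (1/√(2π))·e^{−d₁²/2} = 0.395334
Γ = φ(d₁) / (S·σ·√T) = 0.008915

price = 15.416733
Γ = 0.008915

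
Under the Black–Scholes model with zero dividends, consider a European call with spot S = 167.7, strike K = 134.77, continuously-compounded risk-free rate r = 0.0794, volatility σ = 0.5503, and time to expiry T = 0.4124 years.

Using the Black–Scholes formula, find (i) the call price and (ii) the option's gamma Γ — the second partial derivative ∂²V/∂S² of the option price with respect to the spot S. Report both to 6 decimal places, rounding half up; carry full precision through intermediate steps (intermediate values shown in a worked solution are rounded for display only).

σ√T = 0.5503·√0.4124 = 0.353394
d₁ = (ln(S/K) + (r+σ²/2)T) / (σ√T) = (ln(167.7/134.77) + (0.0794+0.5503²/2)·0.4124) / 0.353394 = (0.218607 + 0.095188) / 0.353394 = 0.887948
d₂ = d₁ − σ√T = 0.887948 − 0.353394 = 0.534554
e^{−rT} = e^{−0.0794·0.4124} = 0.967786
N(d₁) = 0.812716,  N(d₂) = 0.703521
Call price V = S·N(d₁) − K·e^{−rT}·N(d₂) = 136.292402 − 91.759159 = 44.533242
φ(d₁) = (1/√(2π))·e^{−d₁²/2} = 0.268968
Γ = φ(d₁) / (S·σ·√T) = 0.004538

price = 44.533242
Γ = 0.004538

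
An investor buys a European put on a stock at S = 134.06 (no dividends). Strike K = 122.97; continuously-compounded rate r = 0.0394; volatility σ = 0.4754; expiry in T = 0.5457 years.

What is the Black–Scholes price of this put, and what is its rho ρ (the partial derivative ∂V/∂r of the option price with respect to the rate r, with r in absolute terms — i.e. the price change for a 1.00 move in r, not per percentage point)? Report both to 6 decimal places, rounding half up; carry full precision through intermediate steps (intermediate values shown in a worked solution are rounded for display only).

price = 11.698128
ρ = -29.402987

σ√T = 0.4754·√0.5457 = 0.351185
d₁ = (ln(S/K) + (r+σ²/2)T) / (σ√T) = (ln(134.06/122.97) + (0.0394+0.4754²/2)·0.5457) / 0.351185 = (0.086347 + 0.083166) / 0.351185 = 0.482689
d₂ = d₁ − σ√T = 0.482689 − 0.351185 = 0.131504
e^{−rT} = e^{−0.0394·0.5457} = 0.978729
N(−d₁) = 0.314658,  N(−d₂) = 0.447688
Put price V = K·e^{−rT}·N(−d₂) − S·N(−d₁) = 53.881230 − 42.183102 = 11.698128
ρ = −K·T·e^{−rT}·N(−d₂) = -29.402987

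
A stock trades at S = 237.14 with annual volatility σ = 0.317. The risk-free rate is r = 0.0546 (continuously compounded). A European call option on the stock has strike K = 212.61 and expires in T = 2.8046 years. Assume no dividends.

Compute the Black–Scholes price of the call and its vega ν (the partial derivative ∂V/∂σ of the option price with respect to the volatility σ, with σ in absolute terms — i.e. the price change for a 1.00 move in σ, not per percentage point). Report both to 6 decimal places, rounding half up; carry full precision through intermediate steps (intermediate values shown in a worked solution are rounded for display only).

σ√T = 0.317·√2.8046 = 0.530878
d₁ = (ln(S/K) + (r+σ²/2)T) / (σ√T) = (ln(237.14/212.61) + (0.0546+0.317²/2)·2.8046) / 0.530878 = (0.109191 + 0.294047) / 0.530878 = 0.759568
d₂ = d₁ − σ√T = 0.759568 − 0.530878 = 0.228690
e^{−rT} = e^{−0.0546·2.8046} = 0.858017
N(d₁) = 0.776244,  N(d₂) = 0.590445
Call price V = S·N(d₁) − K·e^{−rT}·N(d₂) = 184.078418 − 107.710796 = 76.367622
φ(d₁) = (1/√(2π))·e^{−d₁²/2} = 0.298970
ν = S·φ(d₁)·√T = 118.732214

price = 76.367622
ν = 118.732214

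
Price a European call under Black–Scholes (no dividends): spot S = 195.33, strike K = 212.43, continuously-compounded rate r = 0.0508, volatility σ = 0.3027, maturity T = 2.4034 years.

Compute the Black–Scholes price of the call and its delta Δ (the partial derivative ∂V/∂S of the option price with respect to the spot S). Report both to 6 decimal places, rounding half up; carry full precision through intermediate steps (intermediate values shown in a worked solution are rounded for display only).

σ√T = 0.3027·√2.4034 = 0.469273
d₁ = (ln(S/K) + (r+σ²/2)T) / (σ√T) = (ln(195.33/212.43) + (0.0508+0.3027²/2)·2.4034) / 0.469273 = (-0.083922 + 0.232201) / 0.469273 = 0.315976
d₂ = d₁ − σ√T = 0.315976 − 0.469273 = -0.153296
e^{−rT} = e^{−0.0508·2.4034} = 0.885066
N(d₁) = 0.623990,  N(d₂) = 0.439082
Call price V = S·N(d₁) − K·e^{−rT}·N(d₂) = 121.883925 − 82.553886 = 39.330039
Δ = N(d₁) = 0.623990

price = 39.330039
Δ = 0.623990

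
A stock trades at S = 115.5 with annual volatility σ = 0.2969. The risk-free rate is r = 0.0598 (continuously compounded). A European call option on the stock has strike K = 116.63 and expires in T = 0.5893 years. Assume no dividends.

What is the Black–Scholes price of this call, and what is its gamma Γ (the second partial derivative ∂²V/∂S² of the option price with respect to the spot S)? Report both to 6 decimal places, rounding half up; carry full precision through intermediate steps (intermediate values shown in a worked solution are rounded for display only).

price = 11.866006
Γ = 0.014773

σ√T = 0.2969·√0.5893 = 0.227918
d₁ = (ln(S/K) + (r+σ²/2)T) / (σ√T) = (ln(115.5/116.63) + (0.0598+0.2969²/2)·0.5893) / 0.227918 = (-0.009736 + 0.061213) / 0.227918 = 0.225860
d₂ = d₁ − σ√T = 0.225860 − 0.227918 = -0.002058
e^{−rT} = e^{−0.0598·0.5893} = 0.965374
N(d₁) = 0.589345,  N(d₂) = 0.499179
Call price V = S·N(d₁) − K·e^{−rT}·N(d₂) = 68.069307 − 56.203302 = 11.866006
φ(d₁) = (1/√(2π))·e^{−d₁²/2} = 0.388895
Γ = φ(d₁) / (S·σ·√T) = 0.014773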